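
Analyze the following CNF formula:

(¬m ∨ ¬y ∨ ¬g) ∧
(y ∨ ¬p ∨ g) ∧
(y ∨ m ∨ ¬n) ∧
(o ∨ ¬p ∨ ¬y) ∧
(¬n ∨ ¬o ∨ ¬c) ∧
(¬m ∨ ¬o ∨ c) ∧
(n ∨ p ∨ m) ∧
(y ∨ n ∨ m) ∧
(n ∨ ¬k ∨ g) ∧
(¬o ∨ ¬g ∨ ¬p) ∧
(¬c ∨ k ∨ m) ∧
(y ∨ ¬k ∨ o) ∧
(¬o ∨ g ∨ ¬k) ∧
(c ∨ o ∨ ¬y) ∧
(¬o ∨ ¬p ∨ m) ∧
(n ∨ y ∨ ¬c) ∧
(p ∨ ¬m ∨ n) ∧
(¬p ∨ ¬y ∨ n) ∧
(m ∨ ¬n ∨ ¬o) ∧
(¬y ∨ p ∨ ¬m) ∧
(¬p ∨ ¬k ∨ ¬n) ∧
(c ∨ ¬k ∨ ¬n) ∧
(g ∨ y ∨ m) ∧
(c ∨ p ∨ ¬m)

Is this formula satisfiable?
Yes

Yes, the formula is satisfiable.

One satisfying assignment is: n=False, p=True, m=True, c=False, k=False, y=False, o=False, g=True

Verification: With this assignment, all 24 clauses evaluate to true.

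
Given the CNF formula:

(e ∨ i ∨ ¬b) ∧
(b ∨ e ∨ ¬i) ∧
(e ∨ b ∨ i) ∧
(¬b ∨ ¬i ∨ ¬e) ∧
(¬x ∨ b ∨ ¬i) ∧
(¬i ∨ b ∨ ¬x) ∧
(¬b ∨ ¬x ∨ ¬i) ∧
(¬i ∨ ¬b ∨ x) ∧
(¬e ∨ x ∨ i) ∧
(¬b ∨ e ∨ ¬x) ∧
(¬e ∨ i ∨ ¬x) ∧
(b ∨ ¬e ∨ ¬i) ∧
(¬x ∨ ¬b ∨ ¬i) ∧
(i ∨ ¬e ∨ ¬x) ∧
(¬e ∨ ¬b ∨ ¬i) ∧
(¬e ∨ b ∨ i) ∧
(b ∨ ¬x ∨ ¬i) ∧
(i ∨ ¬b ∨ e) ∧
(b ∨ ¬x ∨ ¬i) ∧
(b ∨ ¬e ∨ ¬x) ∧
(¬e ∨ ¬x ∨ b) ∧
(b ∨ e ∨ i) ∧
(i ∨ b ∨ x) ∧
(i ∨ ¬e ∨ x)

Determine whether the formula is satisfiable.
No

No, the formula is not satisfiable.

No assignment of truth values to the variables can make all 24 clauses true simultaneously.

The formula is UNSAT (unsatisfiable).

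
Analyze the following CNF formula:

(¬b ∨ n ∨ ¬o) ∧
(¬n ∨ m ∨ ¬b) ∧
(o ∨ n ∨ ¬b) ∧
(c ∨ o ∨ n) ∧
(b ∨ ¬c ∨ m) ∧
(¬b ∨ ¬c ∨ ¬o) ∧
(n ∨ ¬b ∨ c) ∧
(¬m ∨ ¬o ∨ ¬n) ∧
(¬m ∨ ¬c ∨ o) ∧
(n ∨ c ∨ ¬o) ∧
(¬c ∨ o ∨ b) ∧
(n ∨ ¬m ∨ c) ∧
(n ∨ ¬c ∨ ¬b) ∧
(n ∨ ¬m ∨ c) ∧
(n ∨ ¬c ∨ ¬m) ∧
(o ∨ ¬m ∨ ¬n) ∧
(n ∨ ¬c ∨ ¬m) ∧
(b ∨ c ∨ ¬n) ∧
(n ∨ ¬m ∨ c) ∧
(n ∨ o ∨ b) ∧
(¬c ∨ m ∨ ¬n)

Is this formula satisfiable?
No

No, the formula is not satisfiable.

No assignment of truth values to the variables can make all 21 clauses true simultaneously.

The formula is UNSAT (unsatisfiable).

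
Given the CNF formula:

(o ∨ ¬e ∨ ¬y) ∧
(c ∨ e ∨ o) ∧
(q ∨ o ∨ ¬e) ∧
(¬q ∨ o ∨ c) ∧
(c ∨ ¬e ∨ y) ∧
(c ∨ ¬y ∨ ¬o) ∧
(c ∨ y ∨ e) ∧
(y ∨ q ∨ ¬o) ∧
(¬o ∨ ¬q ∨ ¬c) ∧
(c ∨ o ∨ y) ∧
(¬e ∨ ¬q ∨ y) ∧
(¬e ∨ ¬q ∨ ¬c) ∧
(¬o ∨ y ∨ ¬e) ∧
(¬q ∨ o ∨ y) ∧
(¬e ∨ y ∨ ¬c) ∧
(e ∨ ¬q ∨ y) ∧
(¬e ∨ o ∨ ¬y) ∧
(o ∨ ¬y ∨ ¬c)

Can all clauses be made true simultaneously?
Yes

Yes, the formula is satisfiable.

One satisfying assignment is: c=True, y=False, o=False, e=False, q=False

Verification: With this assignment, all 18 clauses evaluate to true.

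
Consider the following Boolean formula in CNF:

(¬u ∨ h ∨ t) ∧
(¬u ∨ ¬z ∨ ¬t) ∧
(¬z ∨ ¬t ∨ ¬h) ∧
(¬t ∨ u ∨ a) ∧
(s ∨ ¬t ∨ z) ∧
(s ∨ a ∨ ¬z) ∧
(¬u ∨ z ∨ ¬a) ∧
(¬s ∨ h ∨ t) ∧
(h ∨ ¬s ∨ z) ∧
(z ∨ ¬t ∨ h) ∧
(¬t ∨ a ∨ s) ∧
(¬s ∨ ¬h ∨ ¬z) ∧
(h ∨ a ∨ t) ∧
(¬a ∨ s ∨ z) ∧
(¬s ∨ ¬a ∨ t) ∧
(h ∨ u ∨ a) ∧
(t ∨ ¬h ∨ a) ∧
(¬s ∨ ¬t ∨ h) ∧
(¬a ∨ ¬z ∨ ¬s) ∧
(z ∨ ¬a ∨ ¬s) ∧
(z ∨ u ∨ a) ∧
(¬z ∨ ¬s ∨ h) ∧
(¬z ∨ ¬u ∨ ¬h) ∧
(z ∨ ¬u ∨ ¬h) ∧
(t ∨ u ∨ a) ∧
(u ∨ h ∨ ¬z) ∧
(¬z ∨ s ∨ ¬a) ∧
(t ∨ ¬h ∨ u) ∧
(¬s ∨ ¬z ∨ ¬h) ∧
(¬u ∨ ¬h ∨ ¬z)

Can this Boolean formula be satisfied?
No

No, the formula is not satisfiable.

No assignment of truth values to the variables can make all 30 clauses true simultaneously.

The formula is UNSAT (unsatisfiable).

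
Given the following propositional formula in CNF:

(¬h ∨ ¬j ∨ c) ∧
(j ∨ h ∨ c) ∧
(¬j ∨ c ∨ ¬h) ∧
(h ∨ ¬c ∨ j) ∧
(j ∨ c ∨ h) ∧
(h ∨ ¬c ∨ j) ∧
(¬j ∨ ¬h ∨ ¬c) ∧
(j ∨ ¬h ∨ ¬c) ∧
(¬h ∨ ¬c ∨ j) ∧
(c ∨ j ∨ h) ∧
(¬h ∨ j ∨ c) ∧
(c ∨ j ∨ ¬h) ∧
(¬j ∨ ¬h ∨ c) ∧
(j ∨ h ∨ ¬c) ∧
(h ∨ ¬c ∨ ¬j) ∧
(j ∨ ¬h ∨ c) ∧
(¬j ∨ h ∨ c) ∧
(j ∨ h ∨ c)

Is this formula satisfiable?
No

No, the formula is not satisfiable.

No assignment of truth values to the variables can make all 18 clauses true simultaneously.

The formula is UNSAT (unsatisfiable).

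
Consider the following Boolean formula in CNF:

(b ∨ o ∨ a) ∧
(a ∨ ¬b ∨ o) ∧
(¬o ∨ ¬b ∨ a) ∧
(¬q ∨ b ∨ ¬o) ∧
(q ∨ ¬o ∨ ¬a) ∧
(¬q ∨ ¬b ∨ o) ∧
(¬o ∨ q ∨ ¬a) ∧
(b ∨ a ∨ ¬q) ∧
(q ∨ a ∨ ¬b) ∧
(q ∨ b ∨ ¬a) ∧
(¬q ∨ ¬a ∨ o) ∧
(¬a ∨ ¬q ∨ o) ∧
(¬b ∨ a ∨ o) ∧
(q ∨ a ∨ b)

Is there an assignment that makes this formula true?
Yes

Yes, the formula is satisfiable.

One satisfying assignment is: o=False, q=False, b=True, a=True

Verification: With this assignment, all 14 clauses evaluate to true.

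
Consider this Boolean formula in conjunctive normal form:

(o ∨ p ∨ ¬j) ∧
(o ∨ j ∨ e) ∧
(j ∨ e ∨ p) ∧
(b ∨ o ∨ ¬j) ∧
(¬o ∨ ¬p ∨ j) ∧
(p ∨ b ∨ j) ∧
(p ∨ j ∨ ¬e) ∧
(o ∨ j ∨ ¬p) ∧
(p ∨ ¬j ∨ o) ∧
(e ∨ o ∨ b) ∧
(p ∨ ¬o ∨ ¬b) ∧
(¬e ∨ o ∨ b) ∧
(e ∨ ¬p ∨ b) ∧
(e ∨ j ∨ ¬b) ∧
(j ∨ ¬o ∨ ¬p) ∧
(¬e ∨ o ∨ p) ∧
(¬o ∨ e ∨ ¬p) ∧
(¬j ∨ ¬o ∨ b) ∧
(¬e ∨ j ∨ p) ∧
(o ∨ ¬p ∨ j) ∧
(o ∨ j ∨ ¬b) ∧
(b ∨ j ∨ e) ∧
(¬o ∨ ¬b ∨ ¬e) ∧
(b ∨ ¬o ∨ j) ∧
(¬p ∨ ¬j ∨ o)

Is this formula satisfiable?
No

No, the formula is not satisfiable.

No assignment of truth values to the variables can make all 25 clauses true simultaneously.

The formula is UNSAT (unsatisfiable).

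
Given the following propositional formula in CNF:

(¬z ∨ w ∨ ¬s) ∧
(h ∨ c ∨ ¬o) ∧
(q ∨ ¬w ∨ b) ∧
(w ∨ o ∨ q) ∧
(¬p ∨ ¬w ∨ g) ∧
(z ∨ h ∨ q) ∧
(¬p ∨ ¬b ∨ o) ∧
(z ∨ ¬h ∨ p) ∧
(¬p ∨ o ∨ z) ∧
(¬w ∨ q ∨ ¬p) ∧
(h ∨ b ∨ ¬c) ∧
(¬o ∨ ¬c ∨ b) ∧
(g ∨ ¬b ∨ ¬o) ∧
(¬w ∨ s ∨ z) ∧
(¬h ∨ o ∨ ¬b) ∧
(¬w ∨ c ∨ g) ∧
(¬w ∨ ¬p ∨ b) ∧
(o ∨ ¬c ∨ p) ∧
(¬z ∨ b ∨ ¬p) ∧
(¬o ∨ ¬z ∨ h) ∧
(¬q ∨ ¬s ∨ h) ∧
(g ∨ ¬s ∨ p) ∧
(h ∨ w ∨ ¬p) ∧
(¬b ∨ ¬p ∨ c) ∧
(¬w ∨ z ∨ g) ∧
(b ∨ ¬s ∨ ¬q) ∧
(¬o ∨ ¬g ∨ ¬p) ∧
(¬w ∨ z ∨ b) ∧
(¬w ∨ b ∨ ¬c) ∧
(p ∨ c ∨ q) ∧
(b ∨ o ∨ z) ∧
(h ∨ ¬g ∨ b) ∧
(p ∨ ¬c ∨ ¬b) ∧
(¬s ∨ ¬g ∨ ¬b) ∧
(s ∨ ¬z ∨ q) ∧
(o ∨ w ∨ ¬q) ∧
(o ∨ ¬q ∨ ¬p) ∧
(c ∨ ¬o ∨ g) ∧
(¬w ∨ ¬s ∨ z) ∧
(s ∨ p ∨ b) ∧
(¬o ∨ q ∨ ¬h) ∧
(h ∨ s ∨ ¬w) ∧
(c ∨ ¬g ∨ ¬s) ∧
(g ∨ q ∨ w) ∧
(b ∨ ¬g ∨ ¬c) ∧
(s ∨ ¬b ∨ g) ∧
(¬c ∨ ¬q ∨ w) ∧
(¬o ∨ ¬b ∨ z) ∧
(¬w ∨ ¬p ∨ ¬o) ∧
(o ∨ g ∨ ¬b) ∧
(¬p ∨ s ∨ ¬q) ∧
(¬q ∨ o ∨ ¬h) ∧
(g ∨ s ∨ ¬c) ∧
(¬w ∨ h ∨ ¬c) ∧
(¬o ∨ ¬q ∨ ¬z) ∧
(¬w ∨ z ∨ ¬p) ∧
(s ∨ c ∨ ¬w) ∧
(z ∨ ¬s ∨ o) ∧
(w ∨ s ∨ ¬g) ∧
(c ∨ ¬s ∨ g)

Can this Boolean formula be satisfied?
No

No, the formula is not satisfiable.

No assignment of truth values to the variables can make all 60 clauses true simultaneously.

The formula is UNSAT (unsatisfiable).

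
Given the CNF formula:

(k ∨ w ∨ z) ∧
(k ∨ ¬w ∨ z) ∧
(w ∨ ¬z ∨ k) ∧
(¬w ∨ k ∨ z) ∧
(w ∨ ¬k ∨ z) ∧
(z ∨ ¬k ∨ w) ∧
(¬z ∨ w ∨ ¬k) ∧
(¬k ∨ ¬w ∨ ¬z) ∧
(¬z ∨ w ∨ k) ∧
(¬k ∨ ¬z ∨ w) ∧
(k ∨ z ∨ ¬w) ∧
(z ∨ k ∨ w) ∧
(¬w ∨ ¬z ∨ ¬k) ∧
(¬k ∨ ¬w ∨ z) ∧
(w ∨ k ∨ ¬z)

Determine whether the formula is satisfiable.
Yes

Yes, the formula is satisfiable.

One satisfying assignment is: k=False, w=True, z=True

Verification: With this assignment, all 15 clauses evaluate to true.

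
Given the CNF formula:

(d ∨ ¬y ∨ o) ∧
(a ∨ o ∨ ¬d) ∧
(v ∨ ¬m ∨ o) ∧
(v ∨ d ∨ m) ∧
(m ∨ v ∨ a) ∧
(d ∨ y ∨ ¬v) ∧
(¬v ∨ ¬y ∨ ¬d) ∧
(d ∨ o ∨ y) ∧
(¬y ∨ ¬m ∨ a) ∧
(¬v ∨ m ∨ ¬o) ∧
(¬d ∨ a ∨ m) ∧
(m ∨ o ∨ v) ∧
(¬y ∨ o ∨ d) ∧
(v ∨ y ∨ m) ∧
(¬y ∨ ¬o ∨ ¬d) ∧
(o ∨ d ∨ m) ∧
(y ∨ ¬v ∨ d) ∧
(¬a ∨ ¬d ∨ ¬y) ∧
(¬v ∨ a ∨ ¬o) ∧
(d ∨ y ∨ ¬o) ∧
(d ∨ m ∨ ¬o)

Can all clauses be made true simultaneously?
Yes

Yes, the formula is satisfiable.

One satisfying assignment is: o=False, v=True, y=False, a=True, m=False, d=True

Verification: With this assignment, all 21 clauses evaluate to true.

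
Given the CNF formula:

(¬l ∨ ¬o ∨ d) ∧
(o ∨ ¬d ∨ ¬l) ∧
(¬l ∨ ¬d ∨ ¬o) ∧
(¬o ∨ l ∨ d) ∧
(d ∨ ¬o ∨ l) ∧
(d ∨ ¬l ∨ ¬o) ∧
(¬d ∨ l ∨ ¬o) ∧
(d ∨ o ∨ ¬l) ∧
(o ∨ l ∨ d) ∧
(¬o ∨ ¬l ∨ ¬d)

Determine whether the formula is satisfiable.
Yes

Yes, the formula is satisfiable.

One satisfying assignment is: d=True, l=False, o=False

Verification: With this assignment, all 10 clauses evaluate to true.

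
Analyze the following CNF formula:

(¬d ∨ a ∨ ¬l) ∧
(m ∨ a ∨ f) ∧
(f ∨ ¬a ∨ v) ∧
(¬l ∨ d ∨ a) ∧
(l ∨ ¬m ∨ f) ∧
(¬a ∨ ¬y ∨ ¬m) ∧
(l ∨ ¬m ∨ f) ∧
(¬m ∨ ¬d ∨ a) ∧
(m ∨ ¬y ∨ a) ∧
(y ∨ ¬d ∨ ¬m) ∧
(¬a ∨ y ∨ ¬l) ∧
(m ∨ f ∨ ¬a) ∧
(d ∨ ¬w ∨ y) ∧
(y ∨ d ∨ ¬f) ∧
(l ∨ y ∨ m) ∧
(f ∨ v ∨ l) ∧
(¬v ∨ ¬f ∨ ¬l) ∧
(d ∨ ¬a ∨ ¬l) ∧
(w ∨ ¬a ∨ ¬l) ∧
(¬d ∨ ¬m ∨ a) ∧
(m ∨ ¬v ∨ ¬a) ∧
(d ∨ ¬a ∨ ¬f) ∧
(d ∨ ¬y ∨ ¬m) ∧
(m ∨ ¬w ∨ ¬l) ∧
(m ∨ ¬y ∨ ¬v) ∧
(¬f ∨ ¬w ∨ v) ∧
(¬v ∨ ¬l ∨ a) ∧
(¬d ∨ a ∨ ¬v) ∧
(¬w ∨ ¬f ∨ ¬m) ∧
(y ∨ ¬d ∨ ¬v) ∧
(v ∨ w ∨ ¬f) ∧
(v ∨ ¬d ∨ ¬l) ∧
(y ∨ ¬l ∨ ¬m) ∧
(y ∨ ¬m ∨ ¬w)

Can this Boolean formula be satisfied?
No

No, the formula is not satisfiable.

No assignment of truth values to the variables can make all 34 clauses true simultaneously.

The formula is UNSAT (unsatisfiable).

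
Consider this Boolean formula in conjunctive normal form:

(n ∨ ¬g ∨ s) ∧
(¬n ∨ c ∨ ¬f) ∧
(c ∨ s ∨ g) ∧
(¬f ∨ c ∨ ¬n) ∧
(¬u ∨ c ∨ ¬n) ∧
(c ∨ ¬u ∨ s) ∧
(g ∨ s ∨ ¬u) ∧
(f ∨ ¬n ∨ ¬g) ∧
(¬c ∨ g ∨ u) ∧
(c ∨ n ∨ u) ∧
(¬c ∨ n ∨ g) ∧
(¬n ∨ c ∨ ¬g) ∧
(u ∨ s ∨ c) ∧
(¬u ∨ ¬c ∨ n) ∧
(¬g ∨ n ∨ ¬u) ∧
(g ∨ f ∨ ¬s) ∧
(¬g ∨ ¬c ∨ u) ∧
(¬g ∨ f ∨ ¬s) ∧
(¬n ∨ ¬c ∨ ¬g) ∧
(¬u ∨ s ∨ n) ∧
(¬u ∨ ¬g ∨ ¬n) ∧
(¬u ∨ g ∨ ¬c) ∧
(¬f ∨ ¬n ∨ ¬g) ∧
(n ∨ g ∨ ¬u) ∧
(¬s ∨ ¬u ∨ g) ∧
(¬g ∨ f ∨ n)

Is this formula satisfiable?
No

No, the formula is not satisfiable.

No assignment of truth values to the variables can make all 26 clauses true simultaneously.

The formula is UNSAT (unsatisfiable).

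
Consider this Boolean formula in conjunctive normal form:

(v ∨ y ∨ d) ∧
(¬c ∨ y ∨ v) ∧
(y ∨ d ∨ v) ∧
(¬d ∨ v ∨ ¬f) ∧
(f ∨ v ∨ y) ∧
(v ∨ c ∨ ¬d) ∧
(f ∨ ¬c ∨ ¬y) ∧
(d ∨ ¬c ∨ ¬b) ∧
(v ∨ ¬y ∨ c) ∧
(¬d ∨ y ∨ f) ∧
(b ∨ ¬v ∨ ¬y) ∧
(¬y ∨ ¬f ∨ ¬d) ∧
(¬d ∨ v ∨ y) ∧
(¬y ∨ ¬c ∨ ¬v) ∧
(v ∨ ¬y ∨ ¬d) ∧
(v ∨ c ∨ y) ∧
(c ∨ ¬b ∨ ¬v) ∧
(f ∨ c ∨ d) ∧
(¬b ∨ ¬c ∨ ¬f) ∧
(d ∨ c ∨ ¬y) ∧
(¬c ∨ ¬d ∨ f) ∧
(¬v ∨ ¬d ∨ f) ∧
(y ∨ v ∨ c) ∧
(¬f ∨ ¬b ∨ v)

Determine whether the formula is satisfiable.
Yes

Yes, the formula is satisfiable.

One satisfying assignment is: v=True, b=False, f=False, y=False, c=True, d=False

Verification: With this assignment, all 24 clauses evaluate to true.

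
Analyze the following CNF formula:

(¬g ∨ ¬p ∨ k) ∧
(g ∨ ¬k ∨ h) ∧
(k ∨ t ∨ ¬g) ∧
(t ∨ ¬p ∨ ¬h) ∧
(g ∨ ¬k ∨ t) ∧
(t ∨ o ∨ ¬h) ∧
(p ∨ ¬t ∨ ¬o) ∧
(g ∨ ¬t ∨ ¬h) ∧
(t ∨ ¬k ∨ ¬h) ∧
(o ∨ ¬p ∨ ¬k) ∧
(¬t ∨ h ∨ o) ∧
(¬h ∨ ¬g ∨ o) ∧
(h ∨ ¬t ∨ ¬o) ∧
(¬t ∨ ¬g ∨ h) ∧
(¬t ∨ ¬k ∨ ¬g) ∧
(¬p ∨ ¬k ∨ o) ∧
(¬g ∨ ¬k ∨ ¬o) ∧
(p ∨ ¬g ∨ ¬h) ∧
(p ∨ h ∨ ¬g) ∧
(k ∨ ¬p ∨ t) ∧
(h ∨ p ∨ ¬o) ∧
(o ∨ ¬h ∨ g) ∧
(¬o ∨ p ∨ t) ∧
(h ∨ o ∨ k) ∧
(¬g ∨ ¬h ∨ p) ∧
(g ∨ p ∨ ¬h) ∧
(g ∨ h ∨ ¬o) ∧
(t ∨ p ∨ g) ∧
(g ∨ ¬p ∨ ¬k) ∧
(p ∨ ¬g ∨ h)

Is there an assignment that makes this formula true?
No

No, the formula is not satisfiable.

No assignment of truth values to the variables can make all 30 clauses true simultaneously.

The formula is UNSAT (unsatisfiable).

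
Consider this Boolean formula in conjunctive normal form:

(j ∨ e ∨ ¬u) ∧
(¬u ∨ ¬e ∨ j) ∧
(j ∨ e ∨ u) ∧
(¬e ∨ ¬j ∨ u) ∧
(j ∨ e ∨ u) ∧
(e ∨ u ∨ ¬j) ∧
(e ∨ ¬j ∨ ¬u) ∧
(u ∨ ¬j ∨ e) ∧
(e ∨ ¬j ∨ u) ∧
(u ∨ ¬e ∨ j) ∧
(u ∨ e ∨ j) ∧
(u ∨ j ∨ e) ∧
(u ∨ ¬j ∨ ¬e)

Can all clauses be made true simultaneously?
Yes

Yes, the formula is satisfiable.

One satisfying assignment is: u=True, j=True, e=True

Verification: With this assignment, all 13 clauses evaluate to true.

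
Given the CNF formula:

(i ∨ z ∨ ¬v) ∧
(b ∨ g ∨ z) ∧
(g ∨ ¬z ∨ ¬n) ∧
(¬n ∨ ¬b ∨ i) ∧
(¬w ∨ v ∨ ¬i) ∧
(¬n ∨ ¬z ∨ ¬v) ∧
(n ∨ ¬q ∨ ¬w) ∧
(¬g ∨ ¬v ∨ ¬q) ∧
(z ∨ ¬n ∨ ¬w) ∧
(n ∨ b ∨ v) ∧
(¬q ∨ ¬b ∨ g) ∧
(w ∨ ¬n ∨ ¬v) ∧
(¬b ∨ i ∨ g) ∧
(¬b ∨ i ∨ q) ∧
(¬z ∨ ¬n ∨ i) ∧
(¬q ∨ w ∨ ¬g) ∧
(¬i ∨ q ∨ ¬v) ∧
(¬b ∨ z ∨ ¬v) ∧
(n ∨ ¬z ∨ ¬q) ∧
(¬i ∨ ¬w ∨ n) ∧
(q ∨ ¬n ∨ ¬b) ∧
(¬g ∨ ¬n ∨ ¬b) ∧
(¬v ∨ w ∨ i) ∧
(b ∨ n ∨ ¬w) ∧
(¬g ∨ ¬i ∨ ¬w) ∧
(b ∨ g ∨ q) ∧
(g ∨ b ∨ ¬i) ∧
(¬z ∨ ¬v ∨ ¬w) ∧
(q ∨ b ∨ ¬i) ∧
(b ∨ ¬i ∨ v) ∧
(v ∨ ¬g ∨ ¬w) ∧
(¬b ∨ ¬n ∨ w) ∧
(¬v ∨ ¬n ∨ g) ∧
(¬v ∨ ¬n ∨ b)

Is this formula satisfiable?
Yes

Yes, the formula is satisfiable.

One satisfying assignment is: b=True, v=False, i=True, z=False, g=False, w=False, n=False, q=False

Verification: With this assignment, all 34 clauses evaluate to true.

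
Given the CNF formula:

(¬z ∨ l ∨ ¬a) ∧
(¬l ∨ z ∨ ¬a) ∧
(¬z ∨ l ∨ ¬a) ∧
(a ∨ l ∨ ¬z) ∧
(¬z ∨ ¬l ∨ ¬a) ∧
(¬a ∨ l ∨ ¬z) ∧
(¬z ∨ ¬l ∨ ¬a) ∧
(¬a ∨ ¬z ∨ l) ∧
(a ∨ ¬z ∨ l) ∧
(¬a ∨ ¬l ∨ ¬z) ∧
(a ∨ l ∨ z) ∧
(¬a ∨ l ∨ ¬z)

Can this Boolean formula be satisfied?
Yes

Yes, the formula is satisfiable.

One satisfying assignment is: l=False, a=True, z=False

Verification: With this assignment, all 12 clauses evaluate to true.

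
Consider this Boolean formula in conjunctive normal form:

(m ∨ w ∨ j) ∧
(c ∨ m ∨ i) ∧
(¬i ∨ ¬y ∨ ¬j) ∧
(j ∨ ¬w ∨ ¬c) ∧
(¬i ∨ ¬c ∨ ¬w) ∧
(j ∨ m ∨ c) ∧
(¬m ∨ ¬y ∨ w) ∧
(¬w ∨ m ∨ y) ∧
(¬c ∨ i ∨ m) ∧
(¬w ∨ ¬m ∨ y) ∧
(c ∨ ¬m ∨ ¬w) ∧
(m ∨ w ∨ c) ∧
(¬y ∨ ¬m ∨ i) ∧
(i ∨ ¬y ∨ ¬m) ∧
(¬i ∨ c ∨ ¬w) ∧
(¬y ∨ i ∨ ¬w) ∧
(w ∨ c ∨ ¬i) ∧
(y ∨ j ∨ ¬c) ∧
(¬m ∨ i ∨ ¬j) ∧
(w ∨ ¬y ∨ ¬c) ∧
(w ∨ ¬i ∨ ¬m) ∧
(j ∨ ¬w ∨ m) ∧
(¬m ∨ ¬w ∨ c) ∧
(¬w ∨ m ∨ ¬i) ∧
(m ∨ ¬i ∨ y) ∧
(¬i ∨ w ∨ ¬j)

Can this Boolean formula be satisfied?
Yes

Yes, the formula is satisfiable.

One satisfying assignment is: y=False, i=False, c=False, j=False, m=True, w=False

Verification: With this assignment, all 26 clauses evaluate to true.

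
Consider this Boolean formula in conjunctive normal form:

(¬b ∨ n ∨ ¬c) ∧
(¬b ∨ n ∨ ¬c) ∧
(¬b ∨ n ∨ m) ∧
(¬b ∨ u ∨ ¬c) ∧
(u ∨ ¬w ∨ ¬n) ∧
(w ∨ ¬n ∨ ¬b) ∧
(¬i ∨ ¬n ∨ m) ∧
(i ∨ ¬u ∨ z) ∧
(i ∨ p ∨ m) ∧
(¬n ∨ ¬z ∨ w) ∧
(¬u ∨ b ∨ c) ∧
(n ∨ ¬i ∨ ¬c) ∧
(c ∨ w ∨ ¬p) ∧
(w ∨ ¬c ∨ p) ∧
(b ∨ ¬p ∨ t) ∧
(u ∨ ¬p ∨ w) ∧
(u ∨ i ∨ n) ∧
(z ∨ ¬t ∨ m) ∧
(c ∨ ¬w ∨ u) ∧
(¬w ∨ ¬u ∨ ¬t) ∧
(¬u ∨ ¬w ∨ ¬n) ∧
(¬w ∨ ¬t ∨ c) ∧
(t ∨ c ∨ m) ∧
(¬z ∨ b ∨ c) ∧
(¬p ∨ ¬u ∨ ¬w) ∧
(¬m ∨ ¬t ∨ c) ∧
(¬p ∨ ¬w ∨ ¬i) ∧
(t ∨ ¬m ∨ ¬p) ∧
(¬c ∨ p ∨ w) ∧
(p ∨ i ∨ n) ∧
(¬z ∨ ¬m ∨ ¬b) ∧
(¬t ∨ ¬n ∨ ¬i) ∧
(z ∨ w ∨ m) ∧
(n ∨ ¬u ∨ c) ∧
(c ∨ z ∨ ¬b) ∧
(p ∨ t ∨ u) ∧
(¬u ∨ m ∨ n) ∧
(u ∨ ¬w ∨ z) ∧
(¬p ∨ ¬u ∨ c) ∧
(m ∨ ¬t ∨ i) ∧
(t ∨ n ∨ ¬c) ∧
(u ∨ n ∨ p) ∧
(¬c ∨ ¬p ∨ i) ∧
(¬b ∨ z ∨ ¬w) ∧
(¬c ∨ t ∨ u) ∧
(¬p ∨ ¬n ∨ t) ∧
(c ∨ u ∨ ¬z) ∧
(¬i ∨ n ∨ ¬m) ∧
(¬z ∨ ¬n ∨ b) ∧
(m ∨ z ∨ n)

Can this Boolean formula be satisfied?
No

No, the formula is not satisfiable.

No assignment of truth values to the variables can make all 50 clauses true simultaneously.

The formula is UNSAT (unsatisfiable).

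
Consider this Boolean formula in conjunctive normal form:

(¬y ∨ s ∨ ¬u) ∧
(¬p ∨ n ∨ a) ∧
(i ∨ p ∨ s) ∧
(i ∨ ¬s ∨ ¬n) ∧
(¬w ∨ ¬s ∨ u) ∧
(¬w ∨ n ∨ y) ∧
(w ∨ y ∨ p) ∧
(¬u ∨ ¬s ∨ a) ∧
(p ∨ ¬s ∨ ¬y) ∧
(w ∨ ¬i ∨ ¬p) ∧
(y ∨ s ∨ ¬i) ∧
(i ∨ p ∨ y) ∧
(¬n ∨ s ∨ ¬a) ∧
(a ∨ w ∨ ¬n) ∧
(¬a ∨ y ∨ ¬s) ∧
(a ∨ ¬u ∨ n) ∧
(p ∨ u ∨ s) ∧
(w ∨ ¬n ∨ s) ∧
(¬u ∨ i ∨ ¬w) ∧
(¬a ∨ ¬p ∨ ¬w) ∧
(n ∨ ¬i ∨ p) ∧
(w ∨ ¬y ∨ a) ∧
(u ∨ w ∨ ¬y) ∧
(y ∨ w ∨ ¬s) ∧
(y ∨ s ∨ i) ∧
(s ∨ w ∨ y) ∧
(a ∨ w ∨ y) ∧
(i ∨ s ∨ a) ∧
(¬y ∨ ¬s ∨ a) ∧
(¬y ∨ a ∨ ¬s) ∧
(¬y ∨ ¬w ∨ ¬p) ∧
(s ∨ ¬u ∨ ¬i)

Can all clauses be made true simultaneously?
Yes

Yes, the formula is satisfiable.

One satisfying assignment is: a=True, p=True, y=True, s=True, i=False, u=True, w=False, n=False

Verification: With this assignment, all 32 clauses evaluate to true.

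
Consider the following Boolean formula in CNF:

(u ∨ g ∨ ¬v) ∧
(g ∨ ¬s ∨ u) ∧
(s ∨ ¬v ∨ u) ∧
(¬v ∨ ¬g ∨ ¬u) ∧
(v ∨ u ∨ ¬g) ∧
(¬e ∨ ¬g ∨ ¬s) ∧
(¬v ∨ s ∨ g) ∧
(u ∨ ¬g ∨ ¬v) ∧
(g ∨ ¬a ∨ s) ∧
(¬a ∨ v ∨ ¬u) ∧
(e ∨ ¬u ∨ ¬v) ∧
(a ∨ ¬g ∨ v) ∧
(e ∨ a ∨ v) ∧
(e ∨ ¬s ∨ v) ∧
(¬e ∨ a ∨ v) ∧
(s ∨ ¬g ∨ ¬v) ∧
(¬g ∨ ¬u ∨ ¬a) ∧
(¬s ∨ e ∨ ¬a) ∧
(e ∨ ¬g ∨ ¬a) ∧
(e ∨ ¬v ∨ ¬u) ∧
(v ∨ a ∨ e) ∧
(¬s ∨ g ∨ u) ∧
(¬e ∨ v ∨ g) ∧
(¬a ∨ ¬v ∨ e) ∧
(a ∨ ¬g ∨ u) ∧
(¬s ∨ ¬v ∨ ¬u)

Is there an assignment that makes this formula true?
No

No, the formula is not satisfiable.

No assignment of truth values to the variables can make all 26 clauses true simultaneously.

The formula is UNSAT (unsatisfiable).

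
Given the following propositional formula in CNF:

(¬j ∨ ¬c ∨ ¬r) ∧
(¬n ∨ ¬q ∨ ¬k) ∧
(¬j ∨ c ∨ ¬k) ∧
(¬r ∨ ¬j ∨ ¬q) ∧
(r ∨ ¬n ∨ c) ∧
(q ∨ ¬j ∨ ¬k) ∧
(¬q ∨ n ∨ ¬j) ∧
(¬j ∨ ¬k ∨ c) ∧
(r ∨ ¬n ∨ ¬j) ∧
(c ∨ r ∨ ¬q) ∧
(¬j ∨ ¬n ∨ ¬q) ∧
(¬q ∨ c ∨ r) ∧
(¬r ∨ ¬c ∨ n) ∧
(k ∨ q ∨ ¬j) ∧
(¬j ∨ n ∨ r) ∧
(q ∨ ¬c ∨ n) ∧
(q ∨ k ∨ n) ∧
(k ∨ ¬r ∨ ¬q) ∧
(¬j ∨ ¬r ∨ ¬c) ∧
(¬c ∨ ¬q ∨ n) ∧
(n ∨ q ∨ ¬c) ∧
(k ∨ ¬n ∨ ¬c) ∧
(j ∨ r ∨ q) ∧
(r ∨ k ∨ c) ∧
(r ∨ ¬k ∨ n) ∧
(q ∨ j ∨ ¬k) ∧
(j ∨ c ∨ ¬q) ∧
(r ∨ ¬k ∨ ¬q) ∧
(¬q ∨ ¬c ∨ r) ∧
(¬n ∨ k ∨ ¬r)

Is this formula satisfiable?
No

No, the formula is not satisfiable.

No assignment of truth values to the variables can make all 30 clauses true simultaneously.

The formula is UNSAT (unsatisfiable).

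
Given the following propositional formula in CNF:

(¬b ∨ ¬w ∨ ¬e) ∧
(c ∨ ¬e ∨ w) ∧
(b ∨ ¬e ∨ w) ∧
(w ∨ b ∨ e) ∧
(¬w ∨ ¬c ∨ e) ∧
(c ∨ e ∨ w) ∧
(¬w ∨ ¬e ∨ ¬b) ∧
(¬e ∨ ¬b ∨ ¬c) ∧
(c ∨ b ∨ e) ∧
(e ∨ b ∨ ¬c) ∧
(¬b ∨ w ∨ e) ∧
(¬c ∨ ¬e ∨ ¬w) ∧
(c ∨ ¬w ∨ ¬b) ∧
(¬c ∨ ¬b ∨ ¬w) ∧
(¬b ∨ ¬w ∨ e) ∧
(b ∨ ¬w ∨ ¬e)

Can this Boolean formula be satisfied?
No

No, the formula is not satisfiable.

No assignment of truth values to the variables can make all 16 clauses true simultaneously.

The formula is UNSAT (unsatisfiable).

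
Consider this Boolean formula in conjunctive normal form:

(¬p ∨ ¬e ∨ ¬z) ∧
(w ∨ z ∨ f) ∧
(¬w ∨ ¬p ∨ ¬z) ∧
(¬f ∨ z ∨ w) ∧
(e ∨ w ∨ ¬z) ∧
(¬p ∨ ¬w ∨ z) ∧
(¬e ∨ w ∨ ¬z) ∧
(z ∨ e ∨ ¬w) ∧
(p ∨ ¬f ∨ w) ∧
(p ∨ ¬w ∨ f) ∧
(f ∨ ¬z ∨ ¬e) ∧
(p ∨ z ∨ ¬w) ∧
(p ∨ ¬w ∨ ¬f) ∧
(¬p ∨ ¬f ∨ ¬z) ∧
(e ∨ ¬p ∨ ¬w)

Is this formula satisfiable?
No

No, the formula is not satisfiable.

No assignment of truth values to the variables can make all 15 clauses true simultaneously.

The formula is UNSAT (unsatisfiable).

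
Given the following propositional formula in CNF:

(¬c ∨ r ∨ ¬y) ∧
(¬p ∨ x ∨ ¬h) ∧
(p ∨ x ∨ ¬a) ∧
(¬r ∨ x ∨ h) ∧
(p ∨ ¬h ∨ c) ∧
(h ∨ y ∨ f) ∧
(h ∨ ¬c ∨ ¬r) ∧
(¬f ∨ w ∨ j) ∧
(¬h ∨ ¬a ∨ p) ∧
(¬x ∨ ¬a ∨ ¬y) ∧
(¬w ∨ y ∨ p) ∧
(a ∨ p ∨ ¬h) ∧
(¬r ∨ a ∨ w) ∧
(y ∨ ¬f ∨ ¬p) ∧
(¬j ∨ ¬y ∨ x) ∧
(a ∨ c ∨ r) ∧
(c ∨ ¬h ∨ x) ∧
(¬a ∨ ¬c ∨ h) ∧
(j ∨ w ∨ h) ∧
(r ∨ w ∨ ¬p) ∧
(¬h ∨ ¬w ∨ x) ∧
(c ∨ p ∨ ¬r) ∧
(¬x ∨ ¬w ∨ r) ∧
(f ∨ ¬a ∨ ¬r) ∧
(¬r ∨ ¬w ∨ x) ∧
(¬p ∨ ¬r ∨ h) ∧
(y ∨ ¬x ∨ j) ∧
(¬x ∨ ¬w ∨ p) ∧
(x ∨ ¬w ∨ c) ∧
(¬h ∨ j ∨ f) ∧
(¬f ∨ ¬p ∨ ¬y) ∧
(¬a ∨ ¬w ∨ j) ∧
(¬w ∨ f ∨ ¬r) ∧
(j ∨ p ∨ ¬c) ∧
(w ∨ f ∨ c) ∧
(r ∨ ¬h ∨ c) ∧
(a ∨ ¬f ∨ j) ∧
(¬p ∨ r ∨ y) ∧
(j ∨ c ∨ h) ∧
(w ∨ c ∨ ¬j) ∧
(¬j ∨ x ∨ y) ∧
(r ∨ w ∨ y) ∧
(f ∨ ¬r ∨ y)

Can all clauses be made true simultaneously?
No

No, the formula is not satisfiable.

No assignment of truth values to the variables can make all 43 clauses true simultaneously.

The formula is UNSAT (unsatisfiable).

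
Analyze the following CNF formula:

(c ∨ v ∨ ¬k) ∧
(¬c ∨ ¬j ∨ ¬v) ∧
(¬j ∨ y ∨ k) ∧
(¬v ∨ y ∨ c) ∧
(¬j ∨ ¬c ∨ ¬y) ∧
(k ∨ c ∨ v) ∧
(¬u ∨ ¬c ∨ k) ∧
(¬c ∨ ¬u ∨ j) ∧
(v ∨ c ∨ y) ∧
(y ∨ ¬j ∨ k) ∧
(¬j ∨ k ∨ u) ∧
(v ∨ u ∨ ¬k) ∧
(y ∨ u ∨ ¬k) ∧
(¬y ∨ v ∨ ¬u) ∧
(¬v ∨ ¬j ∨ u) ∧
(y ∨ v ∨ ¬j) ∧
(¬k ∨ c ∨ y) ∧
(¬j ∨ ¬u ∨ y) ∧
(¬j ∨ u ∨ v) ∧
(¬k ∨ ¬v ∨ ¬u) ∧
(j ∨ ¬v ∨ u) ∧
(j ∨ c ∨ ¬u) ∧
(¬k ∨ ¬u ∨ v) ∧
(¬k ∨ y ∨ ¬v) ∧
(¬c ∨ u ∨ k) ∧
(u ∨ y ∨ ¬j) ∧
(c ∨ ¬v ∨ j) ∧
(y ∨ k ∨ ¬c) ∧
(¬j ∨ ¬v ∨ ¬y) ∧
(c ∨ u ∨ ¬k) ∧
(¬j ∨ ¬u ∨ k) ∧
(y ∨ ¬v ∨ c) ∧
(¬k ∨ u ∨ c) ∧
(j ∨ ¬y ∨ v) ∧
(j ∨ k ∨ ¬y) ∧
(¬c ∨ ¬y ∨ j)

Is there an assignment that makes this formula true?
No

No, the formula is not satisfiable.

No assignment of truth values to the variables can make all 36 clauses true simultaneously.

The formula is UNSAT (unsatisfiable).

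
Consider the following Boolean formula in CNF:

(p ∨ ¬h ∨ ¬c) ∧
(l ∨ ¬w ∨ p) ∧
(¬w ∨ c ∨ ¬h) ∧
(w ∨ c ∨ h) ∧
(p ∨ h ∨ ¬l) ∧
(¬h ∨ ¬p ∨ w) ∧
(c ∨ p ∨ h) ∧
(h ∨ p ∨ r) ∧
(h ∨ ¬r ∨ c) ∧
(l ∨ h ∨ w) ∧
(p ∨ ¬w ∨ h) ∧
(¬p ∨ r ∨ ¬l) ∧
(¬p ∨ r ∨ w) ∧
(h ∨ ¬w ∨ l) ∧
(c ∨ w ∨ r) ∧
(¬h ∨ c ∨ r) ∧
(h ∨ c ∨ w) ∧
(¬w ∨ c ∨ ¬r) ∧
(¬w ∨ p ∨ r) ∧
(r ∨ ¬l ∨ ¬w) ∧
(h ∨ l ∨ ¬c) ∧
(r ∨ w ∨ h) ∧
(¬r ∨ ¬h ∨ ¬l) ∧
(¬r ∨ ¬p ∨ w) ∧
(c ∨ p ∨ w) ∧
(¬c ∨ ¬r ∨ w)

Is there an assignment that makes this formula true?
Yes

Yes, the formula is satisfiable.

One satisfying assignment is: r=False, l=False, c=True, w=True, h=True, p=True

Verification: With this assignment, all 26 clauses evaluate to true.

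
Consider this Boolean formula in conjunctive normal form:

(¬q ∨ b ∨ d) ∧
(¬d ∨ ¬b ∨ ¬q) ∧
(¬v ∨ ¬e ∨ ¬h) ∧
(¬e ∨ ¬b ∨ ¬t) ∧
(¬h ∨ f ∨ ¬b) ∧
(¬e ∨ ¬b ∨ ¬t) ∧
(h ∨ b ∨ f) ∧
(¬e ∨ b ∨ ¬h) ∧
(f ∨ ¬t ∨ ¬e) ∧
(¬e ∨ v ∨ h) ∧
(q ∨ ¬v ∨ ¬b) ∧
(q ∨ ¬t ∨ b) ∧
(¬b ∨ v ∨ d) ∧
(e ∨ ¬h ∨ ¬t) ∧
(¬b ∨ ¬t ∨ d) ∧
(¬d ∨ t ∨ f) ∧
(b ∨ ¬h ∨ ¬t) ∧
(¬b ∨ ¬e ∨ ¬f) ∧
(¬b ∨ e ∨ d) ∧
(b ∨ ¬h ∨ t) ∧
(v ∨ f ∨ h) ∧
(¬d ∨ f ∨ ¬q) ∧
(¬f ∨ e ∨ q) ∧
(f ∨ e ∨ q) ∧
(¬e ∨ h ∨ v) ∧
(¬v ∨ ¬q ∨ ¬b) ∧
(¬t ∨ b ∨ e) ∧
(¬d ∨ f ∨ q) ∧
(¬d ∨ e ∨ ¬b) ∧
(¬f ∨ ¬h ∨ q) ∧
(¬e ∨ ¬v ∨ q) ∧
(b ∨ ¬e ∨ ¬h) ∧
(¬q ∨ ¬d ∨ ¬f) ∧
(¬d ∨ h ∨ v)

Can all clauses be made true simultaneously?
No

No, the formula is not satisfiable.

No assignment of truth values to the variables can make all 34 clauses true simultaneously.

The formula is UNSAT (unsatisfiable).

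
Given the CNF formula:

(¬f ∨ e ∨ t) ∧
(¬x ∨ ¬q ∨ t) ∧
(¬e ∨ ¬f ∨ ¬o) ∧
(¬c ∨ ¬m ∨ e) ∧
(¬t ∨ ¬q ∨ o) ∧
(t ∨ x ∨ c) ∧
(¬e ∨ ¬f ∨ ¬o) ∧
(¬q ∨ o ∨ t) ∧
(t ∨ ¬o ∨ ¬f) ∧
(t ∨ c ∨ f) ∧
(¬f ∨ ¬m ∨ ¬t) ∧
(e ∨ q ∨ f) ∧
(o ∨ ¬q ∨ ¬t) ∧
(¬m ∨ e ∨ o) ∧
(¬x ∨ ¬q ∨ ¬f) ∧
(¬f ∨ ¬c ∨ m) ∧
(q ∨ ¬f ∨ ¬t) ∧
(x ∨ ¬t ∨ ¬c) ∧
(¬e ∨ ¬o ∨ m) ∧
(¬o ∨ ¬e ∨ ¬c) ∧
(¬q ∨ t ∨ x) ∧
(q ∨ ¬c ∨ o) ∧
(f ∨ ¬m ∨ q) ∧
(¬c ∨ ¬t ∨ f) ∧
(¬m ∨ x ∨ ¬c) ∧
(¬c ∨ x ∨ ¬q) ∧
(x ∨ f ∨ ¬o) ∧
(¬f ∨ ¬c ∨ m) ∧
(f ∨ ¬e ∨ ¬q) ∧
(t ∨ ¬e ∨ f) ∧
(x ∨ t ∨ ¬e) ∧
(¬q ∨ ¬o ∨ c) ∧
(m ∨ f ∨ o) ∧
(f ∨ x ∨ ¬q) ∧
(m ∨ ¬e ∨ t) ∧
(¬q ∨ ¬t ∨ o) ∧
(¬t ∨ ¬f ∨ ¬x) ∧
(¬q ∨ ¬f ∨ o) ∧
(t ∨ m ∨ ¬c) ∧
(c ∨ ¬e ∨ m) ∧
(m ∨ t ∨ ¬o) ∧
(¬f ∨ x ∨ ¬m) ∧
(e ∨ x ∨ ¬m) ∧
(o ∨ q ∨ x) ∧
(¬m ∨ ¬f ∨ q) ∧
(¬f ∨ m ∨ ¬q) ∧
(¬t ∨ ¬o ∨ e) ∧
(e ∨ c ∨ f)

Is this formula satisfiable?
No

No, the formula is not satisfiable.

No assignment of truth values to the variables can make all 48 clauses true simultaneously.

The formula is UNSAT (unsatisfiable).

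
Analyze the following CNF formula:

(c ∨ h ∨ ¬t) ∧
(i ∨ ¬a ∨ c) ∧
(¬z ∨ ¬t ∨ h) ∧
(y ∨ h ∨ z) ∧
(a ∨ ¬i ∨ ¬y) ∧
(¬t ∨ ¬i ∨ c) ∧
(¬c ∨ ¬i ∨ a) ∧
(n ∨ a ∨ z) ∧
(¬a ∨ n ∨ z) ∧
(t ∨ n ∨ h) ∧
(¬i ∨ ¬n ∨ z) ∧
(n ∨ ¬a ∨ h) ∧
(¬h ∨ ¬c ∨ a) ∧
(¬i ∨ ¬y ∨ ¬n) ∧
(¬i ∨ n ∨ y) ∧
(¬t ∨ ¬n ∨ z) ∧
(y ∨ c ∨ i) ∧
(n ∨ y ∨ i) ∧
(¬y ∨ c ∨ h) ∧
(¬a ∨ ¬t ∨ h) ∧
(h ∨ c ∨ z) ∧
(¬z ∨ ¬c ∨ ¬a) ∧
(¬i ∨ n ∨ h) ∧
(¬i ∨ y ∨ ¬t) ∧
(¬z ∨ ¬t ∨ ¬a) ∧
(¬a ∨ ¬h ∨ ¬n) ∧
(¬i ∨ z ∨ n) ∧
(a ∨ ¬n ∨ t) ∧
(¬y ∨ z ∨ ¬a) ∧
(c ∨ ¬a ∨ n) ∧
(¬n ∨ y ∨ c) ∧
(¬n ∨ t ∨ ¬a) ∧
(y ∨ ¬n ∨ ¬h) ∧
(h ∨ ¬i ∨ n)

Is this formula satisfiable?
Yes

Yes, the formula is satisfiable.

One satisfying assignment is: a=False, t=True, z=True, h=True, n=False, i=False, y=True, c=False

Verification: With this assignment, all 34 clauses evaluate to true.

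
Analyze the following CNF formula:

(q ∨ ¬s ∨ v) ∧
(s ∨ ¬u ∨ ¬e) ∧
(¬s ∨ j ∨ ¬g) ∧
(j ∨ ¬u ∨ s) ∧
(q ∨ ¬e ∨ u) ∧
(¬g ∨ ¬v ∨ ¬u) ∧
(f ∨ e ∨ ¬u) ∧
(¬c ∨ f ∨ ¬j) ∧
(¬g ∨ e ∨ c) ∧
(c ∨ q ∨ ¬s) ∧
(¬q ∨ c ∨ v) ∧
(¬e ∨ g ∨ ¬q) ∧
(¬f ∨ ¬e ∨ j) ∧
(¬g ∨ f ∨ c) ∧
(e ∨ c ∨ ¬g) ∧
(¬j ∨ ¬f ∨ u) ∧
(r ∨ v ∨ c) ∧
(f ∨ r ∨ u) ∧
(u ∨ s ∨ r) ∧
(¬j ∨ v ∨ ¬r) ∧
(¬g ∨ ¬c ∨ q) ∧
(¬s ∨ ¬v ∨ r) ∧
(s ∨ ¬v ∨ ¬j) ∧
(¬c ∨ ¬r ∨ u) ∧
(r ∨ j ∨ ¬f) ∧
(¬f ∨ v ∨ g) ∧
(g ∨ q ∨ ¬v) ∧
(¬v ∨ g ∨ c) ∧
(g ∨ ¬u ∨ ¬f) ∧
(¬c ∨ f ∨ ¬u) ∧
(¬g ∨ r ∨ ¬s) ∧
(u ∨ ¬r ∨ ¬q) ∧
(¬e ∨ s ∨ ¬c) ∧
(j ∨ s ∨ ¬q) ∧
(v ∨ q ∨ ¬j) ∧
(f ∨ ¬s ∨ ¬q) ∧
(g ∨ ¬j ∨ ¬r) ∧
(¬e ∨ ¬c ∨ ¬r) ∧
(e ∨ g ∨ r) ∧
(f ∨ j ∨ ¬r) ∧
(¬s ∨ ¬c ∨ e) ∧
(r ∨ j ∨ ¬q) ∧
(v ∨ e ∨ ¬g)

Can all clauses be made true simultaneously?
No

No, the formula is not satisfiable.

No assignment of truth values to the variables can make all 43 clauses true simultaneously.

The formula is UNSAT (unsatisfiable).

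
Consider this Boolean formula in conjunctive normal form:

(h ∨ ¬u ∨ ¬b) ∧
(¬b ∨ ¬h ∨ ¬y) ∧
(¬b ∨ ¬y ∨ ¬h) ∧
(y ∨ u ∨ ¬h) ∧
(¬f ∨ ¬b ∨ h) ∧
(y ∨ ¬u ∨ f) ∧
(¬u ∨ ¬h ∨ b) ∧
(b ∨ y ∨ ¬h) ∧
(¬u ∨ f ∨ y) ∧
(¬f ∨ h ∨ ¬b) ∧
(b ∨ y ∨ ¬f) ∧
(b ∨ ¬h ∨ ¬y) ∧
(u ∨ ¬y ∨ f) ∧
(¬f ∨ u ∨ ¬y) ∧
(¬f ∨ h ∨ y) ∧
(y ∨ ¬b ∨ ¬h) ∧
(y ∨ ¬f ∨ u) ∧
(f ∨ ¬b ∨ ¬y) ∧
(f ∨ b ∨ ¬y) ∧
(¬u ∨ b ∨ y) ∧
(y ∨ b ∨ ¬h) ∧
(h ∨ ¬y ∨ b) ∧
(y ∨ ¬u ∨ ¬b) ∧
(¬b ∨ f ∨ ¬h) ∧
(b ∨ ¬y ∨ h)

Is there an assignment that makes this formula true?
Yes

Yes, the formula is satisfiable.

One satisfying assignment is: y=False, f=False, u=False, b=False, h=False

Verification: With this assignment, all 25 clauses evaluate to true.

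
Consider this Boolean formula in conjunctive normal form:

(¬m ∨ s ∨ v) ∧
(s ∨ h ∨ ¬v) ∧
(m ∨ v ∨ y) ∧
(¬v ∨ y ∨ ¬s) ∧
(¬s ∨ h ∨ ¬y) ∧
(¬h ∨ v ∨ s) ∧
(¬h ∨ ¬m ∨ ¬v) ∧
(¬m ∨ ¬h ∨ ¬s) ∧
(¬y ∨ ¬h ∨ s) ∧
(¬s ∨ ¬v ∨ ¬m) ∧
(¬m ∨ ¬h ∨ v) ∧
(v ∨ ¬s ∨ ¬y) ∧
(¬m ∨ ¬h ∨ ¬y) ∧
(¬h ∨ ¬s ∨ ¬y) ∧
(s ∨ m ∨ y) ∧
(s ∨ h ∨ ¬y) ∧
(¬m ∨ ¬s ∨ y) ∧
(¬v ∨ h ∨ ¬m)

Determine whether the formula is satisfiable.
No

No, the formula is not satisfiable.

No assignment of truth values to the variables can make all 18 clauses true simultaneously.

The formula is UNSAT (unsatisfiable).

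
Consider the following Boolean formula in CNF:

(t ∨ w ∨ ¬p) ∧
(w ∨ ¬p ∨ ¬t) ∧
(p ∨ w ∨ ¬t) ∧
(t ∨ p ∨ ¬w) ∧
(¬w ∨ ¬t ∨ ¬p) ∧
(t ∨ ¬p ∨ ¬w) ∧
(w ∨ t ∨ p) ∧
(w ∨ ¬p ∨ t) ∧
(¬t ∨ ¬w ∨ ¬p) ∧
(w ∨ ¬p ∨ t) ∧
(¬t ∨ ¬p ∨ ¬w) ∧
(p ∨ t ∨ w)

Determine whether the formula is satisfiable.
Yes

Yes, the formula is satisfiable.

One satisfying assignment is: t=True, p=False, w=True

Verification: With this assignment, all 12 clauses evaluate to true.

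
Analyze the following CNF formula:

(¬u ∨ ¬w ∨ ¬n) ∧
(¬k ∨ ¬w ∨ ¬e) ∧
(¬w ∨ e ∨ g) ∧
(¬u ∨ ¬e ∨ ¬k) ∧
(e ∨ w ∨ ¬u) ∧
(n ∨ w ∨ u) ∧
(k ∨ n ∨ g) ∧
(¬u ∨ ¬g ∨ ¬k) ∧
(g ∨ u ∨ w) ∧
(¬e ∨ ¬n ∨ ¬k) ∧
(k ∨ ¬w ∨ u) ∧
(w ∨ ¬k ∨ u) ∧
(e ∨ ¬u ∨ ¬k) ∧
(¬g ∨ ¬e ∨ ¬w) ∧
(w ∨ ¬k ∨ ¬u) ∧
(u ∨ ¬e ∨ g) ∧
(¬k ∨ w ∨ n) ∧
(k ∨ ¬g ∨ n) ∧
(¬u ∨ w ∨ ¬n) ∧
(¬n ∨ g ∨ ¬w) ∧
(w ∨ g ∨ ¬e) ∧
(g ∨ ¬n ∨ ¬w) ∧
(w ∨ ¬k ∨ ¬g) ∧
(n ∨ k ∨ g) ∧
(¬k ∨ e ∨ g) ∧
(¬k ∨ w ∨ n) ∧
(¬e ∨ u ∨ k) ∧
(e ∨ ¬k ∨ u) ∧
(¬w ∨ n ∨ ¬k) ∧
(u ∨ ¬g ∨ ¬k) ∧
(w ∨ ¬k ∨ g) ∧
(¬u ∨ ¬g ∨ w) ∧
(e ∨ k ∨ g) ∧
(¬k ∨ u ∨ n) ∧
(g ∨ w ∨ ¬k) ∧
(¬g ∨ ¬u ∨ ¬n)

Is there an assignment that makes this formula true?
Yes

Yes, the formula is satisfiable.

One satisfying assignment is: g=True, e=False, k=False, u=False, w=False, n=True

Verification: With this assignment, all 36 clauses evaluate to true.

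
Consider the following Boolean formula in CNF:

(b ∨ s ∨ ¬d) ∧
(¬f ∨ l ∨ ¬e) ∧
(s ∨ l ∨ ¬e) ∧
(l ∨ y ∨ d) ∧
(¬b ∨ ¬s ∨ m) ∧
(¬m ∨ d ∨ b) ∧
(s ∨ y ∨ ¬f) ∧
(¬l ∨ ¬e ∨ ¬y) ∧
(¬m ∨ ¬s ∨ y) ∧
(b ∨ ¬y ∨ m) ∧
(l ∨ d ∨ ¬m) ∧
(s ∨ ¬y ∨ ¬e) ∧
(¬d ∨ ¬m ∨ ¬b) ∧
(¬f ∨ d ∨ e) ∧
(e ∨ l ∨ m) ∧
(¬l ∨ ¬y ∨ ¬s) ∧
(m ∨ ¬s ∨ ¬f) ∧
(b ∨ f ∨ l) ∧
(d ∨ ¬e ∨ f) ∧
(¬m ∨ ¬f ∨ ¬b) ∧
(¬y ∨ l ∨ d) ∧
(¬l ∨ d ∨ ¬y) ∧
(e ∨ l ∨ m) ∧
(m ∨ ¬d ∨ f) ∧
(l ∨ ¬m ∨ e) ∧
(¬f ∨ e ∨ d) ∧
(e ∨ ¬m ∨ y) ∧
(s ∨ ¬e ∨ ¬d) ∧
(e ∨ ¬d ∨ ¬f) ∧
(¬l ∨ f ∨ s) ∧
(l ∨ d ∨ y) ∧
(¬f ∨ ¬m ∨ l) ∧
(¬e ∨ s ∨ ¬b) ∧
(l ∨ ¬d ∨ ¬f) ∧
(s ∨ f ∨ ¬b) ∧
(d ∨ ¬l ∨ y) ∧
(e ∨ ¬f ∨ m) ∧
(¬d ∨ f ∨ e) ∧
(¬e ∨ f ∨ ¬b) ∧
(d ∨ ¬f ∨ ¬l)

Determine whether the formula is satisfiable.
No

No, the formula is not satisfiable.

No assignment of truth values to the variables can make all 40 clauses true simultaneously.

The formula is UNSAT (unsatisfiable).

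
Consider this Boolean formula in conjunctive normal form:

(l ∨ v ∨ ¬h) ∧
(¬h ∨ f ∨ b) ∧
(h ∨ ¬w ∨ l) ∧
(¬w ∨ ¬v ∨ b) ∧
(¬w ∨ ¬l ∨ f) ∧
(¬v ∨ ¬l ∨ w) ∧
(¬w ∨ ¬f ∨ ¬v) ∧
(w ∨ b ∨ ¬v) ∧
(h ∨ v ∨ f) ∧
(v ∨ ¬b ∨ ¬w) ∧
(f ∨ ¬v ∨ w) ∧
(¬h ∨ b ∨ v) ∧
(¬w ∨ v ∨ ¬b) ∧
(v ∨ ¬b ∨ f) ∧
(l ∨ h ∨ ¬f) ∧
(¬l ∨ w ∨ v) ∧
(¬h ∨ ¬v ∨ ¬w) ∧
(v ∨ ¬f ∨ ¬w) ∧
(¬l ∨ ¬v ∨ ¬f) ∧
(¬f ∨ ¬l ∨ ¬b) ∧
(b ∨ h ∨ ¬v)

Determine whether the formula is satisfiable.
Yes

Yes, the formula is satisfiable.

One satisfying assignment is: b=True, w=False, f=True, v=True, l=False, h=True

Verification: With this assignment, all 21 clauses evaluate to true.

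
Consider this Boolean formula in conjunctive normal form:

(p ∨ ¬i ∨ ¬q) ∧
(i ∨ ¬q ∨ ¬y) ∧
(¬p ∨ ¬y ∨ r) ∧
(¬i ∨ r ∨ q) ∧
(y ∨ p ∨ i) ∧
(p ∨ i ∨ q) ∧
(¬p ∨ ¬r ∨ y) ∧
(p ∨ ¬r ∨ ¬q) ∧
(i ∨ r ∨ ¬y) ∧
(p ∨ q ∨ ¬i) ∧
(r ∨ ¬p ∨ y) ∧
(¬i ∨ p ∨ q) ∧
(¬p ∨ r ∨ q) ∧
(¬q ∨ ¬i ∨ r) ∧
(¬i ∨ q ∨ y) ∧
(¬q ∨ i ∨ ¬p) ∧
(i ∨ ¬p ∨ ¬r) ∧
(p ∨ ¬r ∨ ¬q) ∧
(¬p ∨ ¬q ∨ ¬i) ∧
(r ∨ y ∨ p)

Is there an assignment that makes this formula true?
Yes

Yes, the formula is satisfiable.

One satisfying assignment is: r=True, y=True, p=True, q=False, i=True

Verification: With this assignment, all 20 clauses evaluate to true.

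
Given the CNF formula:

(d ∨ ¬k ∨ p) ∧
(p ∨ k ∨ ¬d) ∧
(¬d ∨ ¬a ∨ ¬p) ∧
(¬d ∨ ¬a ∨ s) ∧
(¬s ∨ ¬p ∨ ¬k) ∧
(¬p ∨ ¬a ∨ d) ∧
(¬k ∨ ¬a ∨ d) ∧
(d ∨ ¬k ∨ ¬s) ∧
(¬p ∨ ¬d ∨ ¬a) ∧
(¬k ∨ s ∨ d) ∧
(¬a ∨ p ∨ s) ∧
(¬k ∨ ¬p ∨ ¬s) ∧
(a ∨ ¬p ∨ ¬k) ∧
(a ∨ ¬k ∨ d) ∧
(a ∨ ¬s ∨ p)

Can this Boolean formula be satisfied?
Yes

Yes, the formula is satisfiable.

One satisfying assignment is: a=False, d=False, p=False, s=False, k=False

Verification: With this assignment, all 15 clauses evaluate to true.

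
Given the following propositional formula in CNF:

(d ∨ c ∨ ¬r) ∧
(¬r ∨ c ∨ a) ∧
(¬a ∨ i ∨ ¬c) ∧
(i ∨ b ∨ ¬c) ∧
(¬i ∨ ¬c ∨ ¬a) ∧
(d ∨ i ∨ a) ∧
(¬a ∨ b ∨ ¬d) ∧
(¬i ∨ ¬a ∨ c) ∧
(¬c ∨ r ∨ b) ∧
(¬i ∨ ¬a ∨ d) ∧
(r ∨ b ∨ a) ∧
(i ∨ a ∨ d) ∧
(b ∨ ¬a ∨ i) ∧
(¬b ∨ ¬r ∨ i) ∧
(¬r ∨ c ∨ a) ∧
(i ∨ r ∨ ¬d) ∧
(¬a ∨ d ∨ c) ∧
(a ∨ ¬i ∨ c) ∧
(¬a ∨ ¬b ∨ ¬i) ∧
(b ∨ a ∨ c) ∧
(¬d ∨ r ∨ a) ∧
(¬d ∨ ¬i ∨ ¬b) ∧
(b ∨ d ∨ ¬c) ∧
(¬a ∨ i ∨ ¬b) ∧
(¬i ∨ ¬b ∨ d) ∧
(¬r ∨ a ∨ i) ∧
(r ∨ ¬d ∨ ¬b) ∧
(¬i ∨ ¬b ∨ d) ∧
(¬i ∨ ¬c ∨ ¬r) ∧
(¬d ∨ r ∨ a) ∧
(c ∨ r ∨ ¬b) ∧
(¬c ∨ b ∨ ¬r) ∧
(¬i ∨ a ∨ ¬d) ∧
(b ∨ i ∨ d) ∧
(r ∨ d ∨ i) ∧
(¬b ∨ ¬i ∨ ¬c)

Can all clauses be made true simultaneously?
No

No, the formula is not satisfiable.

No assignment of truth values to the variables can make all 36 clauses true simultaneously.

The formula is UNSAT (unsatisfiable).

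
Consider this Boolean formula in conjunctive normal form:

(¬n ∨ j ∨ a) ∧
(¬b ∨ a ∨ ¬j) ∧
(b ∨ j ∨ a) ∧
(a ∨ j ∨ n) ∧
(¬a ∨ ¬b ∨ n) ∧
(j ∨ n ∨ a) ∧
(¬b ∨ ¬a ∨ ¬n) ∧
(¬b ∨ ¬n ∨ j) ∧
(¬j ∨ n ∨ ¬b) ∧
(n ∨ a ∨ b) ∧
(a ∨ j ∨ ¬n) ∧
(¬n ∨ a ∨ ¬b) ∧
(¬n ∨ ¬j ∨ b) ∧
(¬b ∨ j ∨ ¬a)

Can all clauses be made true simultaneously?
Yes

Yes, the formula is satisfiable.

One satisfying assignment is: j=False, b=False, a=True, n=False

Verification: With this assignment, all 14 clauses evaluate to true.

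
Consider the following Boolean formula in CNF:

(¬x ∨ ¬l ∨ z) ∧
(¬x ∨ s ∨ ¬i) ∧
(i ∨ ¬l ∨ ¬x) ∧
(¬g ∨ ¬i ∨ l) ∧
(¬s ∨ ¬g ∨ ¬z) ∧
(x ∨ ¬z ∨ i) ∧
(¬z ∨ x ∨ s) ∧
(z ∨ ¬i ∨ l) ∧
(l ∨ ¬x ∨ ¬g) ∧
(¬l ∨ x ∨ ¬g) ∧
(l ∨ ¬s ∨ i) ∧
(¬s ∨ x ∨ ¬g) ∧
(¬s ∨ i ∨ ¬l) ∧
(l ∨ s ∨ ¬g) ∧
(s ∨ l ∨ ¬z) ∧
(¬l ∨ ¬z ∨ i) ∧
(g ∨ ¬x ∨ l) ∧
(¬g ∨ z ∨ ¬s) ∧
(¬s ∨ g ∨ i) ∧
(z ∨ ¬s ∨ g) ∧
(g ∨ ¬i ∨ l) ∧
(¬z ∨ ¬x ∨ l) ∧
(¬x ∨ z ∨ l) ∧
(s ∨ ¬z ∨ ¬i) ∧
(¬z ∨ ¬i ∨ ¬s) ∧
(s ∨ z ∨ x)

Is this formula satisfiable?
No

No, the formula is not satisfiable.

No assignment of truth values to the variables can make all 26 clauses true simultaneously.

The formula is UNSAT (unsatisfiable).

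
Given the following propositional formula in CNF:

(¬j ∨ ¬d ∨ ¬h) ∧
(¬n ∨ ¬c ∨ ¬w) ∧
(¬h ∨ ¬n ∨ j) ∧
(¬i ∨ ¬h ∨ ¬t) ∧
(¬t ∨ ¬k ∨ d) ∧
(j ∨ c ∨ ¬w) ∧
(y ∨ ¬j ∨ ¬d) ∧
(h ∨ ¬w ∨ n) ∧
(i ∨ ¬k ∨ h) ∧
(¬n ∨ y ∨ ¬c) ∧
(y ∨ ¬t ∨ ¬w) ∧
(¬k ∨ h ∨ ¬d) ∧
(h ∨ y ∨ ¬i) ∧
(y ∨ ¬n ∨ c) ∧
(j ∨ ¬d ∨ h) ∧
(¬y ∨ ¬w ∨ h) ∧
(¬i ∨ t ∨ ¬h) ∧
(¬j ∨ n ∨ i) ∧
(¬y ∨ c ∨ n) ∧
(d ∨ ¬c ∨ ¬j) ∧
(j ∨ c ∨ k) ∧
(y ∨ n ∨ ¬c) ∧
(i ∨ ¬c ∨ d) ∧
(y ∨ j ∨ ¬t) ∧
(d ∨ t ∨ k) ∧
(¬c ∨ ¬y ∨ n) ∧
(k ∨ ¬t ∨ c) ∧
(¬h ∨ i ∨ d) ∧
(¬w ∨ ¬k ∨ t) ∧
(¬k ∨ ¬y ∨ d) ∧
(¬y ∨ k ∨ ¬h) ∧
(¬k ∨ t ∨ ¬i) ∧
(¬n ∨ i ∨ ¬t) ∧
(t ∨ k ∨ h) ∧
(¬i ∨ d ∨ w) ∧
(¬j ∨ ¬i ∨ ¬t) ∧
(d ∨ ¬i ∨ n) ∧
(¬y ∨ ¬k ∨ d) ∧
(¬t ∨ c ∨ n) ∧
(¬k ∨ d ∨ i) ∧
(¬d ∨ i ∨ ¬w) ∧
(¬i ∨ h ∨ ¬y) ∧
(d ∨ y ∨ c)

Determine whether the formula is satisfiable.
Yes

Yes, the formula is satisfiable.

One satisfying assignment is: w=False, d=True, n=False, i=False, t=False, y=False, j=False, c=False, k=True, h=True

Verification: With this assignment, all 43 clauses evaluate to true.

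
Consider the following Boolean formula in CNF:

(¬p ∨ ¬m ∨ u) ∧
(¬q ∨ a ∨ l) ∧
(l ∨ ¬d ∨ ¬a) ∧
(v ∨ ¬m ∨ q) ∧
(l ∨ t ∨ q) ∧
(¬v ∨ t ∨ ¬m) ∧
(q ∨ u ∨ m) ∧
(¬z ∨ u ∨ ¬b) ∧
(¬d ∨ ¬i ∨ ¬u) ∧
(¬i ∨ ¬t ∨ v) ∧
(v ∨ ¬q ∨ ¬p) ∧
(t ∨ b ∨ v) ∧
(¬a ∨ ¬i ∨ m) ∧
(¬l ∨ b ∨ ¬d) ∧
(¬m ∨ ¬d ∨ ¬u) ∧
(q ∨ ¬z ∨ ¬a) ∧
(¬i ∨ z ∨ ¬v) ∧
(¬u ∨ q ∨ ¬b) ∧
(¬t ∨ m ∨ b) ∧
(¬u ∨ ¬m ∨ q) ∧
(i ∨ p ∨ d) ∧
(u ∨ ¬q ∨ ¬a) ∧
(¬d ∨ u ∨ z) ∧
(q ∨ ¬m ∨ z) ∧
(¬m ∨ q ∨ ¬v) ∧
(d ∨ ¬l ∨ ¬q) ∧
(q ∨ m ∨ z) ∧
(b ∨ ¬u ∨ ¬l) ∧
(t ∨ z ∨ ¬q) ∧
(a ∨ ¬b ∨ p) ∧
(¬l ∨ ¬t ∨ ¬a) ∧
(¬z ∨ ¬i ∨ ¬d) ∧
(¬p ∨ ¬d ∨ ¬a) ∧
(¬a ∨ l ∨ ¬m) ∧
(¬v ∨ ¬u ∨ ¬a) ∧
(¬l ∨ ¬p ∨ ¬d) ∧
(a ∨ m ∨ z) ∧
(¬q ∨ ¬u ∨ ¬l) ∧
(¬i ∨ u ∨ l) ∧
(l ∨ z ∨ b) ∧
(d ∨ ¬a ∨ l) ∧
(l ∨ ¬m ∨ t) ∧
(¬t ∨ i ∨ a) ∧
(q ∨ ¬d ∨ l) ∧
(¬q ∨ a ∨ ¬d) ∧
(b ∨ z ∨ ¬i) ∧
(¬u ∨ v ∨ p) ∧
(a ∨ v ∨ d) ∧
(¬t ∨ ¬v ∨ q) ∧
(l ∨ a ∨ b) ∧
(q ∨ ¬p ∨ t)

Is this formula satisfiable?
No

No, the formula is not satisfiable.

No assignment of truth values to the variables can make all 51 clauses true simultaneously.

The formula is UNSAT (unsatisfiable).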